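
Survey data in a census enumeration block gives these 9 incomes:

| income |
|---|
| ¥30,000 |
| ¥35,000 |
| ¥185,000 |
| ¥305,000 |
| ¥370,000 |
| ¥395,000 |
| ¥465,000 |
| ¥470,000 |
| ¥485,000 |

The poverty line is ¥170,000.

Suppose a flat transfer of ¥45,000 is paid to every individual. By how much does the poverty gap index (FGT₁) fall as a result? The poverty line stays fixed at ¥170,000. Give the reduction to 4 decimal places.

0.0588

Before: below the line — ¥30,000, ¥35,000; poverty gap index (FGT₁) = 0.179739.
After the ¥45,000 transfer: below the line — ¥75,000, ¥80,000; poverty gap index (FGT₁) = 0.120915.
Reduction = 0.179739 − 0.120915 = 0.0588.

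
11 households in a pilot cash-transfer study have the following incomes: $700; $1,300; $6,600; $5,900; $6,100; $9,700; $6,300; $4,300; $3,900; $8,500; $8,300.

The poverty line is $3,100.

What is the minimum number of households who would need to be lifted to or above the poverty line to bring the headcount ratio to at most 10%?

1

2 of the 11 households are poor, so H = 2/11 = 0.182.
A headcount ratio of at most 10% allows at most ⌊0.10 × 11⌋ = 1 poor households.
So at least 2 − 1 = 1 must be lifted.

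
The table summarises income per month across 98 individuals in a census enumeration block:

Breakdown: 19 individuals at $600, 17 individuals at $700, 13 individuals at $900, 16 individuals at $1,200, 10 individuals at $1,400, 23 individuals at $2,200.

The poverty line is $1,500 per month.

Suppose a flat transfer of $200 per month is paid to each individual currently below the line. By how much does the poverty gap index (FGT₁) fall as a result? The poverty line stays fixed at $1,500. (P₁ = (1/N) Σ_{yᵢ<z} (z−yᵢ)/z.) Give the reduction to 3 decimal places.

0.095

Before: below the line — 19×$600, 17×$700, 13×$900, 16×$1,200, 10×$1,400; poverty gap index (FGT₁) = 0.30136.
After the $200 transfer: below the line — 19×$800, 17×$900, 13×$1,100, 16×$1,400; poverty gap index (FGT₁) = 0.20612.
Reduction = 0.30136 − 0.20612 = 0.095.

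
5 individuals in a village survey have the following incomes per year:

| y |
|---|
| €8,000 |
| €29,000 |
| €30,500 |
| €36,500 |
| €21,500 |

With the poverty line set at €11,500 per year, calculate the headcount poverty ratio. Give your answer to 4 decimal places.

1 of the 5 individuals have income below €11,500.
H = 1/5 = 0.2000.

0.2000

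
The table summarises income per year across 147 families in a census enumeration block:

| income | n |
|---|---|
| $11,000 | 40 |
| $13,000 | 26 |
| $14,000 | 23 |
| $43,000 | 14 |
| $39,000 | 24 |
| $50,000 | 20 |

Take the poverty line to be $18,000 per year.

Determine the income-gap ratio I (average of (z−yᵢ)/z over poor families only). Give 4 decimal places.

0.3134

Incomes under z: 40×$11,000, 26×$13,000, 23×$14,000 (q = 89 of N = 147).
Shortfall ratios (z−y)/z: 0.3889 (×40), 0.2778 (×26), 0.2222 (×23); sum = 27.888889.
I averages over the q = 89 poor units only: 27.888889 / 89 = 0.3134.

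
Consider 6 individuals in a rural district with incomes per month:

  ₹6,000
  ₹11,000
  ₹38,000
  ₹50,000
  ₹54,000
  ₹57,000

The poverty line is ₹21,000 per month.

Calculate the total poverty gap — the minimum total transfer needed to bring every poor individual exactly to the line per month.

₹25,000

Below the line: ₹6,000, ₹11,000 (q = 2 of N = 6).
Individual gaps: 21000−6000 = 15000; 21000−11000 = 10000.
Aggregate gap = ₹25,000.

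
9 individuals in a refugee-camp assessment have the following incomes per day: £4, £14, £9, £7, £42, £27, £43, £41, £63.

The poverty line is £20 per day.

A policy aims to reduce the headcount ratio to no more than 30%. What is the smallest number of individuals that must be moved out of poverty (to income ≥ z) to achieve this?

2

4 of the 9 individuals are poor, so H = 4/9 = 0.444.
A headcount ratio of at most 30% allows at most ⌊0.30 × 9⌋ = 2 poor individuals.
So at least 4 − 2 = 2 must be lifted.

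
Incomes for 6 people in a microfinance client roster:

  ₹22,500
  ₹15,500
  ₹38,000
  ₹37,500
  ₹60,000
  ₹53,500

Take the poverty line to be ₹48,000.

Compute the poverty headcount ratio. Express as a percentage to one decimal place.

4 of the 6 people have income below ₹48,000.
H = 4/6 = 66.7%.

66.7%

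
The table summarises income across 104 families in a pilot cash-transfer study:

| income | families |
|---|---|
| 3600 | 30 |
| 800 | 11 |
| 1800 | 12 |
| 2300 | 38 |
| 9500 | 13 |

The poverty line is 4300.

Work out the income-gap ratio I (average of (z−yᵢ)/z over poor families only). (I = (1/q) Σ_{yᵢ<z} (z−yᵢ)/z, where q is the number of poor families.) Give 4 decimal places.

0.4229

Below the line: 11×800, 12×1800, 38×2300, 30×3600 (q = 91 of N = 104).
Relative gaps: 0.8140 (×11), 0.5814 (×12), 0.4651 (×38), 0.1628 (×30); sum = 38.488372.
I averages over the q = 91 poor units only: 38.488372 / 91 = 0.4229.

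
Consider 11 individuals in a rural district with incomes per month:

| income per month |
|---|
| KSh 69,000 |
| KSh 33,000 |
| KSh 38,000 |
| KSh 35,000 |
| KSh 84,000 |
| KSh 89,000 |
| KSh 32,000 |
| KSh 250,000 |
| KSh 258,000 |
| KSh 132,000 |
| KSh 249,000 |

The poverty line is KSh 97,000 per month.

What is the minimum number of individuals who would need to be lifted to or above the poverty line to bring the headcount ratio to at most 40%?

3

Currently q = 7 of N = 11 are below the line (H = 0.636).
A headcount ratio of at most 40% allows at most ⌊0.40 × 11⌋ = 4 poor individuals.
So at least 7 − 4 = 3 must be lifted.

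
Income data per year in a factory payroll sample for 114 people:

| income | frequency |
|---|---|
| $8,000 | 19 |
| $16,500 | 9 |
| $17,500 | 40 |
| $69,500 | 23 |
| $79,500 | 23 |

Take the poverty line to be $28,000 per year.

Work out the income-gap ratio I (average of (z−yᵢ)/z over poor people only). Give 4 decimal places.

0.4745

Incomes under z: 19×$8,000, 9×$16,500, 40×$17,500 (q = 68 of N = 114).
Shortfall ratios (z−y)/z: 0.7143 (×19), 0.4107 (×9), 0.3750 (×40); sum = 32.267857.
I averages over the q = 68 poor units only: 32.267857 / 68 = 0.4745.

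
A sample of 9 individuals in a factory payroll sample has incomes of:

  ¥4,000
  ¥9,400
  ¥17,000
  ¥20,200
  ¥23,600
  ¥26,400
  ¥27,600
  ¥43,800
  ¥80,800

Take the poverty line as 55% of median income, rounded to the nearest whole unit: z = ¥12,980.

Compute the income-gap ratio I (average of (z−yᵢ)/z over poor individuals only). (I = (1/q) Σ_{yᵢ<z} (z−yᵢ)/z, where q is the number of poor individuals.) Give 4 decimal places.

Below z: ¥4,000, ¥9,400 (q = 2 of N = 9).
Relative gaps: 0.6918, 0.2758; sum = 0.967643.
The income-gap ratio divides by q (the poor only): 0.967643 / 2 = 0.4838.

0.4838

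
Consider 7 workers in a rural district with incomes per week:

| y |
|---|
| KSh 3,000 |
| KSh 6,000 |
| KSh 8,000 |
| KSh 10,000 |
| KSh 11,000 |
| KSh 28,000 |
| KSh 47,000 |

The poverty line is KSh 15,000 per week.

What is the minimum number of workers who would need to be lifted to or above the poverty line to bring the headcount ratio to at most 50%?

5 of the 7 workers are poor, so H = 5/7 = 0.714.
A headcount ratio of at most 50% allows at most ⌊0.50 × 7⌋ = 3 poor workers.
So at least 5 − 3 = 2 must be lifted.

2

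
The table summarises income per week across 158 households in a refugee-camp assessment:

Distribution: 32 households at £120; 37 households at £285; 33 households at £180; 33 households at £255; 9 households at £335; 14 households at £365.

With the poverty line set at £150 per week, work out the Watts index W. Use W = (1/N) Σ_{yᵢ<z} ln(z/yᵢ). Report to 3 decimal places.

0.045

Poor units: 32×£120 (q = 32 of N = 158).
Log gaps: ln(150/120) = 0.2231 (×32).
W = 7.140594 / 158 = 0.045.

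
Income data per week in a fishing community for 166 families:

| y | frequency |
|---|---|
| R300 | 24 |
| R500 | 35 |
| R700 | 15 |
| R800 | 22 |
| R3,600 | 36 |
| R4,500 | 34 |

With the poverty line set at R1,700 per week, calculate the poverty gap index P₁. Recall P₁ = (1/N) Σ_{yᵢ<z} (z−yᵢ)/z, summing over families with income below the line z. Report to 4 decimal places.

0.3912

Incomes under z: 24×R300, 35×R500, 15×R700, 22×R800 (q = 96 of N = 166).
Gap ratios (z−y)/z: (1700−300)/1700 = 0.8235 (×24); (1700−500)/1700 = 0.7059 (×35); (1700−700)/1700 = 0.5882 (×15); (1700−800)/1700 = 0.5294 (×22).
Σ = 64.941176. Dividing by the full population N = 166 gives P₁ = 0.3912.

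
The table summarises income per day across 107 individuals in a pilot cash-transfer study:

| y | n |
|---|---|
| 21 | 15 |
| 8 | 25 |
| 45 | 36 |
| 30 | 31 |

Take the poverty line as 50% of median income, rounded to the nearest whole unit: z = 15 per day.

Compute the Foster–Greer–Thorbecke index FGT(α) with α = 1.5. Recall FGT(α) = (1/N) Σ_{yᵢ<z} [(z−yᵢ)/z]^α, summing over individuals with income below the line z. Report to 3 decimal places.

Incomes under z: 25×8 (q = 25 of N = 107).
Relative gaps: (15−8)/15 = 0.4667 (×25).
Raised to α = 1.5: 0.31879 (×25).
Sum = 7.969851; FGT(1.5) = 7.969851 / 107 = 0.074.

0.074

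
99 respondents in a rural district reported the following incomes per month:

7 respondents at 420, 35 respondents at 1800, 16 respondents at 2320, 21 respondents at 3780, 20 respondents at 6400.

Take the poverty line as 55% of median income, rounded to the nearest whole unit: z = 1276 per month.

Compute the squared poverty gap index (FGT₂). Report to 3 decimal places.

0.032

Incomes under z: 7×420 (q = 7 of N = 99).
Shortfall ratios: (1276−420)/1276 = 0.6708 (×7).
Squared: 0.4500 (×7).
Sum = 3.150244; P₂ = 3.150244 / 99 = 0.032.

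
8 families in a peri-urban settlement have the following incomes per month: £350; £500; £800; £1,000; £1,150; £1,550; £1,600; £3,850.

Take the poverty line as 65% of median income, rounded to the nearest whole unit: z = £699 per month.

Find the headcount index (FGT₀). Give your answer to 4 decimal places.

0.2500

2 of the 8 families have income below £699.
H = 2/8 = 0.2500.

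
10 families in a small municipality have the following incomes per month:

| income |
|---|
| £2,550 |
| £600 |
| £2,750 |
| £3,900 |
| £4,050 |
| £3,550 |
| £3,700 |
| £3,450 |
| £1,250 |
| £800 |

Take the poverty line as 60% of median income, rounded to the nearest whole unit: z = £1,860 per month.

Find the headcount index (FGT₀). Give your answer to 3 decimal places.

0.300

3 of the 10 families have income below £1,860.
H = 3/10 = 0.300.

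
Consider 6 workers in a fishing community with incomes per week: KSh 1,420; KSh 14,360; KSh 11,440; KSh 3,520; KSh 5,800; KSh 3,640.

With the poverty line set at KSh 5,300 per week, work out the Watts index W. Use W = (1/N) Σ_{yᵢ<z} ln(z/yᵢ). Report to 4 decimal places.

0.3503

Below z: KSh 1,420, KSh 3,520, KSh 3,640 (q = 3 of N = 6).
Log gaps: ln(5300/1420) = 1.3170; ln(5300/3520) = 0.4092; ln(5300/3640) = 0.3757.
W = 2.102019 / 6 = 0.3503.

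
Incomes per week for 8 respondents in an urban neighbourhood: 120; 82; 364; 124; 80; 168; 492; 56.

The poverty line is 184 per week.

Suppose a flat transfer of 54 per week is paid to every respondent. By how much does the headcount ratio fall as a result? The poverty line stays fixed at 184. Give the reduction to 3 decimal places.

0.125

Before: below the line — 56, 80, 82, 120, 124, 168; headcount ratio = 0.75000.
After the 54 transfer: below the line — 110, 134, 136, 174, 178; headcount ratio = 0.62500.
Reduction = 0.75000 − 0.62500 = 0.125.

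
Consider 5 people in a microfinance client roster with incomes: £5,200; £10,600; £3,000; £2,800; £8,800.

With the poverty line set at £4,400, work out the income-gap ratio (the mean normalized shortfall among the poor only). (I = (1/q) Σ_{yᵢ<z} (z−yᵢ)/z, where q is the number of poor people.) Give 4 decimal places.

Poor units: £2,800, £3,000 (q = 2 of N = 5).
Relative gaps: 0.3636, 0.3182; sum = 0.681818.
The income-gap ratio divides by q (the poor only): 0.681818 / 2 = 0.3409.

0.3409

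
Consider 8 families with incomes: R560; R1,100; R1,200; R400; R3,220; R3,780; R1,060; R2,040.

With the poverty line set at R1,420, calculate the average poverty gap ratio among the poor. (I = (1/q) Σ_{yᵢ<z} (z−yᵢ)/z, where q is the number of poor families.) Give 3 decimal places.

0.392

Poor units: R400, R560, R1,060, R1,100, R1,200 (q = 5 of N = 8).
Shortfall ratios (z−y)/z: 0.7183, 0.6056, 0.2535, 0.2254, 0.1549; sum = 1.957746.
The income-gap ratio divides by q (the poor only): 1.957746 / 5 = 0.392.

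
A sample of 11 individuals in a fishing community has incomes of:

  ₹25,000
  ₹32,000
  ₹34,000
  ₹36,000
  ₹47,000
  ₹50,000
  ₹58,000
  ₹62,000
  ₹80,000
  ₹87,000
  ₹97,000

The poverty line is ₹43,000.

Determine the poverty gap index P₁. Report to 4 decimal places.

Poor units: ₹25,000, ₹32,000, ₹34,000, ₹36,000 (q = 4 of N = 11).
Gap ratios (z−y)/z: (43000−25000)/43000 = 0.4186; (43000−32000)/43000 = 0.2558; (43000−34000)/43000 = 0.2093; (43000−36000)/43000 = 0.1628.
Σ = 1.046512. Dividing by the full population N = 11 gives P₁ = 0.0951.

0.0951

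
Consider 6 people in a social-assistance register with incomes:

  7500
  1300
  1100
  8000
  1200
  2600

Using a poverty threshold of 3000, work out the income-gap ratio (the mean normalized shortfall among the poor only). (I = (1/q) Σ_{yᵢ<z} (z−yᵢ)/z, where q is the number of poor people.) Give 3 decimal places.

Below the line: 1100, 1200, 1300, 2600 (q = 4 of N = 6).
Relative gaps: 0.6333, 0.6000, 0.5667, 0.1333; sum = 1.933333.
I averages over the q = 4 poor units only: 1.933333 / 4 = 0.483.

0.483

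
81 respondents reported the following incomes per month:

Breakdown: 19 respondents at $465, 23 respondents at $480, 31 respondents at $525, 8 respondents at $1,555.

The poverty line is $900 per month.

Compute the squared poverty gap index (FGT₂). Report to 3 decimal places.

Below z: 19×$465, 23×$480, 31×$525 (q = 73 of N = 81).
Normalized shortfalls: (900−465)/900 = 0.4833 (×19); (900−480)/900 = 0.4667 (×23); (900−525)/900 = 0.4167 (×31).
Squared: 0.2336 (×19); 0.2178 (×23); 0.1736 (×31).
Sum = 14.829444; P₂ = 14.829444 / 81 = 0.183.

0.183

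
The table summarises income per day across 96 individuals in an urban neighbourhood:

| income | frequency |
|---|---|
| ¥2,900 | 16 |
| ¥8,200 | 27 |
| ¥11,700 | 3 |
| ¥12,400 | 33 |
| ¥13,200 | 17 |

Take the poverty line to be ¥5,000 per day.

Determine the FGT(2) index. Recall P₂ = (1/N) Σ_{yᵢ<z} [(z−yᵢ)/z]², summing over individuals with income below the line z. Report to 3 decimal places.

Poor units: 16×¥2,900 (q = 16 of N = 96).
Normalized shortfalls: (5000−2900)/5000 = 0.4200 (×16).
Squared: 0.1764 (×16).
Sum = 2.822400; P₂ = 2.822400 / 96 = 0.029.

0.029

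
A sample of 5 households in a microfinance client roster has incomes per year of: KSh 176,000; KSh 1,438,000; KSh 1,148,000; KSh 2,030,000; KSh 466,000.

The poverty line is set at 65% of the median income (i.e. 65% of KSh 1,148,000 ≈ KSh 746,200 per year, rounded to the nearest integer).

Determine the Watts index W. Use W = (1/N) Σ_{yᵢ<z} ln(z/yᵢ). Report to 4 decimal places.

0.3831

Poor units: KSh 176,000, KSh 466,000 (q = 2 of N = 5).
Log shortfalls: ln(746200/176000) = 1.4445; ln(746200/466000) = 0.4708.
W = 1.915318 / 5 = 0.3831.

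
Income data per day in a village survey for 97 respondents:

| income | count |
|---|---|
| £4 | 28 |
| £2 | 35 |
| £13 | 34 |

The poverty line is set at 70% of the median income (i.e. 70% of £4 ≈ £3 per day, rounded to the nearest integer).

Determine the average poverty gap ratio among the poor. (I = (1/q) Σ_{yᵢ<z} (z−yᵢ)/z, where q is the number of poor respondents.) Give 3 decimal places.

0.333

Below z: 35×£2 (q = 35 of N = 97).
Shortfall ratios (z−y)/z: 0.3333 (×35); sum = 11.666667.
I averages over the q = 35 poor units only: 11.666667 / 35 = 0.333.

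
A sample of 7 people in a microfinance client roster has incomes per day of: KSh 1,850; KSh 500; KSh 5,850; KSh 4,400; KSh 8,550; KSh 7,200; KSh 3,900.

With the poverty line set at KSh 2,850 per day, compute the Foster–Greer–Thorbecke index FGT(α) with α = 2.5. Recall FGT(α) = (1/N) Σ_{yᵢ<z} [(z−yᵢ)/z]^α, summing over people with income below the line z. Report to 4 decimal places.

Poor units: KSh 500, KSh 1,850 (q = 2 of N = 7).
Relative gaps: (2850−500)/2850 = 0.8246; (2850−1850)/2850 = 0.3509.
Raised to α = 2.5: 0.61739; 0.07293.
Sum = 0.690314; FGT(2.5) = 0.690314 / 7 = 0.0986.

0.0986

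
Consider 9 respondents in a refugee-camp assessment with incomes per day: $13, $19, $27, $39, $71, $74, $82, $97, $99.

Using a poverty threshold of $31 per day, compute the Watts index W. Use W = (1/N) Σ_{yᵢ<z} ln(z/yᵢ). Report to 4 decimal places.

0.1663

Below the line: $13, $19, $27 (q = 3 of N = 9).
ln(z/y) terms: ln(31/13) = 0.8690; ln(31/19) = 0.4895; ln(31/27) = 0.1382.
W = 1.496736 / 9 = 0.1663.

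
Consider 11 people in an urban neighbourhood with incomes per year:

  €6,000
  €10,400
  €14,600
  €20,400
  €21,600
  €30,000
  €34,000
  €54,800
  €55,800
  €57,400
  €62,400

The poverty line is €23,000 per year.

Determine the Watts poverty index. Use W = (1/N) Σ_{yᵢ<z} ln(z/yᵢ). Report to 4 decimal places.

0.2522

Poor units: €6,000, €10,400, €14,600, €20,400, €21,600 (q = 5 of N = 11).
ln(z/y) terms: ln(23000/6000) = 1.3437; ln(23000/10400) = 0.7937; ln(23000/14600) = 0.4545; ln(23000/20400) = 0.1200; ln(23000/21600) = 0.0628.
W = 2.774656 / 11 = 0.2522.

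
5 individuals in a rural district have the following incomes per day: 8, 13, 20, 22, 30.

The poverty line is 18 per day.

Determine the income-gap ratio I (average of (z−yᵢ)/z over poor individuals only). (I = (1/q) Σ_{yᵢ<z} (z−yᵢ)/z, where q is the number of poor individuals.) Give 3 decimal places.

0.417

Below z: 8, 13 (q = 2 of N = 5).
Relative gaps: 0.5556, 0.2778; sum = 0.833333.
I averages over the q = 2 poor units only: 0.833333 / 2 = 0.417.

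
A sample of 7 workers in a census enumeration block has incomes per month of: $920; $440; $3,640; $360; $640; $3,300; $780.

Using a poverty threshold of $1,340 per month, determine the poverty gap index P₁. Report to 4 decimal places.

0.3795

Incomes under z: $360, $440, $640, $780, $920 (q = 5 of N = 7).
Gap ratios (z−y)/z: (1340−360)/1340 = 0.7313; (1340−440)/1340 = 0.6716; (1340−640)/1340 = 0.5224; (1340−780)/1340 = 0.4179; (1340−920)/1340 = 0.3134.
Σ = 2.656716. Dividing by the full population N = 7 gives P₁ = 0.3795.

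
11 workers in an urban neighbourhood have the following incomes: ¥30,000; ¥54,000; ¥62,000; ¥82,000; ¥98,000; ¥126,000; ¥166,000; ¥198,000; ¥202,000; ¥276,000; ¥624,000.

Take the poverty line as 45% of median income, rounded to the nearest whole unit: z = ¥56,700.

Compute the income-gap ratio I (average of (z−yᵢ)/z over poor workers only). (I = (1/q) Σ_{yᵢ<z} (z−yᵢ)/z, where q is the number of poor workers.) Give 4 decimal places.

0.2593

Below the line: ¥30,000, ¥54,000 (q = 2 of N = 11).
Shortfall ratios (z−y)/z: 0.4709, 0.0476; sum = 0.518519.
I averages over the q = 2 poor units only: 0.518519 / 2 = 0.2593.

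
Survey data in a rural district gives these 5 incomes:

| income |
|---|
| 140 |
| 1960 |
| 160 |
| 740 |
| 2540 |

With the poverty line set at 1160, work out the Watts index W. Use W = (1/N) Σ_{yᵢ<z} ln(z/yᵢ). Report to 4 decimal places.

Below z: 140, 160, 740 (q = 3 of N = 5).
Log shortfalls: ln(1160/140) = 2.1145; ln(1160/160) = 1.9810; ln(1160/740) = 0.4495.
W = 4.545059 / 5 = 0.9090.

0.9090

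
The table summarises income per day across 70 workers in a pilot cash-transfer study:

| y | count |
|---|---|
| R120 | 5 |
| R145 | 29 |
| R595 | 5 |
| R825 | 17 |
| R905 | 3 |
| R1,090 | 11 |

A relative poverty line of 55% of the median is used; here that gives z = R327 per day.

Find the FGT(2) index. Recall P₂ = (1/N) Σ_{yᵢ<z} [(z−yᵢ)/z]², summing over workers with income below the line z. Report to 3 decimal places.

Below z: 5×R120, 29×R145 (q = 34 of N = 70).
Gap ratios (z−y)/z: (327−120)/327 = 0.6330 (×5); (327−145)/327 = 0.5566 (×29).
Squared: 0.4007 (×5); 0.3098 (×29).
Sum = 10.987113; P₂ = 10.987113 / 70 = 0.157.

0.157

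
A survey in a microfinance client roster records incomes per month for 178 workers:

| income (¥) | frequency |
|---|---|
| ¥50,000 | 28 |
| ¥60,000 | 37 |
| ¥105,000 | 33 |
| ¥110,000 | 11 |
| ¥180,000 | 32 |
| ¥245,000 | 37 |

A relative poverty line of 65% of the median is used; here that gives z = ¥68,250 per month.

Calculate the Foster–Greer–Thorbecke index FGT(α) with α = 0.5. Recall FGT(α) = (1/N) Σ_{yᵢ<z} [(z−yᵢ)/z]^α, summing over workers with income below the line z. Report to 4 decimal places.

Poor units: 28×¥50,000, 37×¥60,000 (q = 65 of N = 178).
Relative gaps: (68250−50000)/68250 = 0.2674 (×28); (68250−60000)/68250 = 0.1209 (×37).
Raised to α = 0.5: 0.51711 (×28); 0.34768 (×37).
Sum = 27.343025; FGT(0.5) = 27.343025 / 178 = 0.1536.

0.1536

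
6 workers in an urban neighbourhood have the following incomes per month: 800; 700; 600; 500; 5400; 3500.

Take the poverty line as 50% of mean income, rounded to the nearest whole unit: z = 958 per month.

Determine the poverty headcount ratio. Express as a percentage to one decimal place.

4 of the 6 workers have income below 958.
H = 4/6 = 66.7%.

66.7%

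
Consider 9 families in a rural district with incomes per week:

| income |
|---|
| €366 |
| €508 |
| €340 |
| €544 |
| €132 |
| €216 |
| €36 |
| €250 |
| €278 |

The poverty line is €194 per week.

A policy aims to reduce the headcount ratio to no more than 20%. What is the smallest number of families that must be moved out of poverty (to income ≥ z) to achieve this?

2 of the 9 families are poor, so H = 2/9 = 0.222.
A headcount ratio of at most 20% allows at most ⌊0.20 × 9⌋ = 1 poor families.
So at least 2 − 1 = 1 must be lifted.

1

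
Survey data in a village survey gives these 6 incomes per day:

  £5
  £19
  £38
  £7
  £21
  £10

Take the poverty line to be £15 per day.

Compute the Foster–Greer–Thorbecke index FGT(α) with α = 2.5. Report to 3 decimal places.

0.106

Poor units: £5, £7, £10 (q = 3 of N = 6).
Relative gaps: (15−5)/15 = 0.6667; (15−7)/15 = 0.5333; (15−10)/15 = 0.3333.
Raised to α = 2.5: 0.36289; 0.20773; 0.06415.
Sum = 0.634766; FGT(2.5) = 0.634766 / 6 = 0.106.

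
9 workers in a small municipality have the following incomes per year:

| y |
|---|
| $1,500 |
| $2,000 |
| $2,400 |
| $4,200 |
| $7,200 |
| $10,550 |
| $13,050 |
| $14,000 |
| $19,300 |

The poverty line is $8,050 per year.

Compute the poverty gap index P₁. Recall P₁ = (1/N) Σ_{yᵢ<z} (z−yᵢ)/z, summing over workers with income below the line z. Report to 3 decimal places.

Below z: $1,500, $2,000, $2,400, $4,200, $7,200 (q = 5 of N = 9).
Normalized shortfalls: (8050−1500)/8050 = 0.8137; (8050−2000)/8050 = 0.7516; (8050−2400)/8050 = 0.7019; (8050−4200)/8050 = 0.4783; (8050−7200)/8050 = 0.1056.
Sum of shortfalls = 2.850932; P₁ averages over all N: 2.850932 / 9 = 0.317.

0.317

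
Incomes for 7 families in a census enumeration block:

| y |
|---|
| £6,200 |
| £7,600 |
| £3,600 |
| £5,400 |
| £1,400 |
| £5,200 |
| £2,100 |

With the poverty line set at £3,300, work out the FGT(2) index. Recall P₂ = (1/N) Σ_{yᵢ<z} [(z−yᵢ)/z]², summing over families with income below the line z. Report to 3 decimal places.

Below the line: £1,400, £2,100 (q = 2 of N = 7).
Normalized shortfalls: (3300−1400)/3300 = 0.5758; (3300−2100)/3300 = 0.3636.
Squared: 0.3315; 0.1322.
Sum = 0.463728; P₂ = 0.463728 / 7 = 0.066.

0.066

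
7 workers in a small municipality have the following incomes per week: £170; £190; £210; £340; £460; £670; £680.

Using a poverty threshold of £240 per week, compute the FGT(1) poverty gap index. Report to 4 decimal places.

0.0893

Poor units: £170, £190, £210 (q = 3 of N = 7).
Relative gaps: (240−170)/240 = 0.2917; (240−190)/240 = 0.2083; (240−210)/240 = 0.1250.
Σ = 0.625000. Dividing by the full population N = 7 gives P₁ = 0.0893.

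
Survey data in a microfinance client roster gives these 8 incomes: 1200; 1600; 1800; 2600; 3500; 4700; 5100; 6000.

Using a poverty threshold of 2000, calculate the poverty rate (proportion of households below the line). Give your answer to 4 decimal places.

0.3750

3 of the 8 households have income below 2000.
H = 3/8 = 0.3750.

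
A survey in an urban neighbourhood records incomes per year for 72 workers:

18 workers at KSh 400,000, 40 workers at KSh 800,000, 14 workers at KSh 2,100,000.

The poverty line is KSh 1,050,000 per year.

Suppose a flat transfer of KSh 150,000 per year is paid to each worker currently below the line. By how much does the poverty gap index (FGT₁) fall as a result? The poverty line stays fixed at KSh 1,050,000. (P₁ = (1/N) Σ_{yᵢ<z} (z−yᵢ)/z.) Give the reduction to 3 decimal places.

0.115

Before: below the line — 18×KSh 400,000, 40×KSh 800,000; poverty gap index (FGT₁) = 0.28704.
After the KSh 150,000 transfer: below the line — 18×KSh 550,000, 40×KSh 950,000; poverty gap index (FGT₁) = 0.17196.
Reduction = 0.28704 − 0.17196 = 0.115.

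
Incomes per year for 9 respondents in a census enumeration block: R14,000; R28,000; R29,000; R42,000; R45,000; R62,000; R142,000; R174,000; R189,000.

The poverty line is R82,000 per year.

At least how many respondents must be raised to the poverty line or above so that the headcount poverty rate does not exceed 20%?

Currently q = 6 of N = 9 are below the line (H = 0.667).
A headcount ratio of at most 20% allows at most ⌊0.20 × 9⌋ = 1 poor respondents.
So at least 6 − 1 = 5 must be lifted.

5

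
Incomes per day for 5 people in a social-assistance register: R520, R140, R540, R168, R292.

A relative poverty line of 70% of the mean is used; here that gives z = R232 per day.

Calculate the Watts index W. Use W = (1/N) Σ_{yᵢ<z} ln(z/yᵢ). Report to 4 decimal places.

Poor units: R140, R168 (q = 2 of N = 5).
ln(z/y) terms: ln(232/140) = 0.5051; ln(232/168) = 0.3228.
W = 0.827868 / 5 = 0.1656.

0.1656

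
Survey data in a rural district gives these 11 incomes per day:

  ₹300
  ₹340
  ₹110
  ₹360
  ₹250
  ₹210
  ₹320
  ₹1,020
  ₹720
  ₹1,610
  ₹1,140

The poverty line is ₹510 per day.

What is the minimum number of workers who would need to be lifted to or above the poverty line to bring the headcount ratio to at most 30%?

4

Currently q = 7 of N = 11 are below the line (H = 0.636).
A headcount ratio of at most 30% allows at most ⌊0.30 × 11⌋ = 3 poor workers.
So at least 7 − 3 = 4 must be lifted.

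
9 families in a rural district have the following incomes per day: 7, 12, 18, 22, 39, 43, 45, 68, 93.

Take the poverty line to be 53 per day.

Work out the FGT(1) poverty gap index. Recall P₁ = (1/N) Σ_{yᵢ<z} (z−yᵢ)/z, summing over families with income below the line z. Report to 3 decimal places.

0.388

Poor units: 7, 12, 18, 22, 39, 43, 45 (q = 7 of N = 9).
Shortfall ratios: (53−7)/53 = 0.8679; (53−12)/53 = 0.7736; (53−18)/53 = 0.6604; (53−22)/53 = 0.5849; (53−39)/53 = 0.2642; (53−43)/53 = 0.1887; (53−45)/53 = 0.1509.
Sum of shortfalls = 3.490566; P₁ averages over all N: 3.490566 / 9 = 0.388.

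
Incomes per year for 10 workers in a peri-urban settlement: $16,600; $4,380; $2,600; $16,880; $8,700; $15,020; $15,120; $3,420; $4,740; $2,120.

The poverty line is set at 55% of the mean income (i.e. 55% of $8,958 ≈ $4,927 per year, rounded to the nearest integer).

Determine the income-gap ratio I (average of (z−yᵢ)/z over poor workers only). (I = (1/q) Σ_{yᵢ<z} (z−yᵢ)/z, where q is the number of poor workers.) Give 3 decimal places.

Below the line: $2,120, $2,600, $3,420, $4,380, $4,740 (q = 5 of N = 10).
Relative gaps: 0.5697, 0.4723, 0.3059, 0.1110, 0.0380; sum = 1.496854.
The income-gap ratio divides by q (the poor only): 1.496854 / 5 = 0.299.

0.299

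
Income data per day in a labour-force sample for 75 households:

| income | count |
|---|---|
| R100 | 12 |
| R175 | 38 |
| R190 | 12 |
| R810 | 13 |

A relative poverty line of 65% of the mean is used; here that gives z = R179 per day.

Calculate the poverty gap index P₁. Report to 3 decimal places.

Below z: 12×R100, 38×R175 (q = 50 of N = 75).
Normalized shortfalls: (179−100)/179 = 0.4413 (×12); (179−175)/179 = 0.0223 (×38).
Sum of shortfalls = 6.145251; P₁ averages over all N: 6.145251 / 75 = 0.082.

0.082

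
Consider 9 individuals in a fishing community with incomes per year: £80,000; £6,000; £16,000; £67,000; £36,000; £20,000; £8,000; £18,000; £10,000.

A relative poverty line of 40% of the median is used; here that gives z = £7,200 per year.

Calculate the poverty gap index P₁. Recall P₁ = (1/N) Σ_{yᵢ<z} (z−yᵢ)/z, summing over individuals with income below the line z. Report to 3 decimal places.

0.019

Incomes under z: £6,000 (q = 1 of N = 9).
Relative gaps: (7200−6000)/7200 = 0.1667.
Sum of shortfalls = 0.166667; P₁ averages over all N: 0.166667 / 9 = 0.019.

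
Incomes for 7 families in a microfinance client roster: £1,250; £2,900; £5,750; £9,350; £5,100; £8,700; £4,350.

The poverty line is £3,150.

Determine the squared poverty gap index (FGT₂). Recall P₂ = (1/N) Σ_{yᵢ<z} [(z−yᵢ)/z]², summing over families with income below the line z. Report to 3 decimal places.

0.053

Below z: £1,250, £2,900 (q = 2 of N = 7).
Gap ratios (z−y)/z: (3150−1250)/3150 = 0.6032; (3150−2900)/3150 = 0.0794.
Squared: 0.3638; 0.0063.
Sum = 0.370118; P₂ = 0.370118 / 7 = 0.053.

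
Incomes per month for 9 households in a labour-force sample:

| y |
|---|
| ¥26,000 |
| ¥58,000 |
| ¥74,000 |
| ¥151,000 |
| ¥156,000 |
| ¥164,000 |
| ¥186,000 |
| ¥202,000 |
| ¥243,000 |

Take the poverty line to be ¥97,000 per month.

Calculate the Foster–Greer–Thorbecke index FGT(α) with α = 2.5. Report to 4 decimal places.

0.0654

Incomes under z: ¥26,000, ¥58,000, ¥74,000 (q = 3 of N = 9).
Normalized shortfalls: (97000−26000)/97000 = 0.7320; (97000−58000)/97000 = 0.4021; (97000−74000)/97000 = 0.2371.
Raised to α = 2.5: 0.45837; 0.10250; 0.02738.
Sum = 0.588250; FGT(2.5) = 0.588250 / 9 = 0.0654.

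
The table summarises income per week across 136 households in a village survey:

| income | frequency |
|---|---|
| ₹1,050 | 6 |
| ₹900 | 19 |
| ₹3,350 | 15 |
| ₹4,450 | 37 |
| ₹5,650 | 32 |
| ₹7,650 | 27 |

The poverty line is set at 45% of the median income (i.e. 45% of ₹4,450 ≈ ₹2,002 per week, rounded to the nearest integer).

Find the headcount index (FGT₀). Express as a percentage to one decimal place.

18.4%

25 of the 136 households have income below ₹2,002.
H = 25/136 = 18.4%.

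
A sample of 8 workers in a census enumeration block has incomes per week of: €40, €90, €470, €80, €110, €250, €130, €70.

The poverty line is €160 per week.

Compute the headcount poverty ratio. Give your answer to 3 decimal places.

6 of the 8 workers have income below €160.
H = 6/8 = 0.750.

0.750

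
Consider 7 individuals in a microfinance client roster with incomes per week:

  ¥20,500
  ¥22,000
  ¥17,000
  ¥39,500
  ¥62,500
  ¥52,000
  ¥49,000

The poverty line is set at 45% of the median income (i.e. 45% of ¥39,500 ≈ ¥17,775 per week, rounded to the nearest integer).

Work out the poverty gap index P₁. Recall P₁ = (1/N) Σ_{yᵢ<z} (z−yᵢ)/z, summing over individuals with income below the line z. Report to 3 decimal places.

0.006

Incomes under z: ¥17,000 (q = 1 of N = 7).
Normalized shortfalls: (17775−17000)/17775 = 0.0436.
Σ = 0.043601. Dividing by the full population N = 7 gives P₁ = 0.006.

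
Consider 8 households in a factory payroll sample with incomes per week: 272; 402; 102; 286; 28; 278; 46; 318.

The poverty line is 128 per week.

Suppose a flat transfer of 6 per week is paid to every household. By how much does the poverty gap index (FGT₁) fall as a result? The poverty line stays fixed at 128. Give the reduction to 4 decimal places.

0.0176

Before: below the line — 28, 46, 102; poverty gap index (FGT₁) = 0.203125.
After the 6 transfer: below the line — 34, 52, 108; poverty gap index (FGT₁) = 0.185547.
Reduction = 0.203125 − 0.185547 = 0.0176.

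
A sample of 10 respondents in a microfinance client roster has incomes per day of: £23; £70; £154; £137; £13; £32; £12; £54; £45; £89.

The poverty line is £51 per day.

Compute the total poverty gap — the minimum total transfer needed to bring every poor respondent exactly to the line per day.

£130

Below z: £12, £13, £23, £32, £45 (q = 5 of N = 10).
Individual gaps: 51−12 = 39; 51−13 = 38; 51−23 = 28; 51−32 = 19; 51−45 = 6.
Aggregate gap = £130.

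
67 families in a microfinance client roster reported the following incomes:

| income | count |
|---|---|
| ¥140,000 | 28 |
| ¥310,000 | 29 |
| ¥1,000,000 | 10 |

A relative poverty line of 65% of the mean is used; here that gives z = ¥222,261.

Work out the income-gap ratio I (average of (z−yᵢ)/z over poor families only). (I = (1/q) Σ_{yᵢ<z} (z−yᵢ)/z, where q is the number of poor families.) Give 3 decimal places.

Below the line: 28×¥140,000 (q = 28 of N = 67).
Relative gaps: 0.3701 (×28); sum = 10.363078.
I averages over the q = 28 poor units only: 10.363078 / 28 = 0.370.

0.370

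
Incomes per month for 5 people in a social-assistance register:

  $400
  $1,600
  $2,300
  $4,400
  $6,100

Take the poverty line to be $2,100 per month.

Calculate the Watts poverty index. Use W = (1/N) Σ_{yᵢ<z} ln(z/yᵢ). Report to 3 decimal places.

0.386

Poor units: $400, $1,600 (q = 2 of N = 5).
ln(z/y) terms: ln(2100/400) = 1.6582; ln(2100/1600) = 0.2719.
W = 1.930162 / 5 = 0.386.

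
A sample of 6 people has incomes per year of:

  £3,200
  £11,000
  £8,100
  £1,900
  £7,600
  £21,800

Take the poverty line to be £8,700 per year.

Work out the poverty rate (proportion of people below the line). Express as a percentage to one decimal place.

4 of the 6 people have income below £8,700.
H = 4/6 = 66.7%.

66.7%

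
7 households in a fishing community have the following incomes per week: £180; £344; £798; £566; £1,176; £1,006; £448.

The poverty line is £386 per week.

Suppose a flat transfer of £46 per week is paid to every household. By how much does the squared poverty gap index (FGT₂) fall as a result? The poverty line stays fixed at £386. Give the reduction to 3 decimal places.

0.018

Before: below the line — £180, £344; squared poverty gap index (FGT₂) = 0.04238.
After the £46 transfer: below the line — £226; squared poverty gap index (FGT₂) = 0.02455.
Reduction = 0.04238 − 0.02455 = 0.018.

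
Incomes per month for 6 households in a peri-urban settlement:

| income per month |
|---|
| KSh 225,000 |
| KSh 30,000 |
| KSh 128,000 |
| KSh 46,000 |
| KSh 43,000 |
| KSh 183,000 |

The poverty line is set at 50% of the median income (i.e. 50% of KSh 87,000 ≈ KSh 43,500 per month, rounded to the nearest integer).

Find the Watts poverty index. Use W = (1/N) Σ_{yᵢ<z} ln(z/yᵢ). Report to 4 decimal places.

0.0639

Below z: KSh 30,000, KSh 43,000 (q = 2 of N = 6).
ln(z/y) terms: ln(43500/30000) = 0.3716; ln(43500/43000) = 0.0116.
W = 0.383124 / 6 = 0.0639.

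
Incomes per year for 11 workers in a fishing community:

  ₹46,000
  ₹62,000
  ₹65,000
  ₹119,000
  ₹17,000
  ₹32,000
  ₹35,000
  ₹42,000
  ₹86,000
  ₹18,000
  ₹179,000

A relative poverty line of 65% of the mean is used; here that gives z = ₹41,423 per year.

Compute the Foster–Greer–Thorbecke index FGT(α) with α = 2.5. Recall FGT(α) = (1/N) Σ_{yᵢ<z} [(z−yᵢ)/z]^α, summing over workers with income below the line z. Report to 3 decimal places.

0.049

Below z: ₹17,000, ₹18,000, ₹32,000, ₹35,000 (q = 4 of N = 11).
Normalized shortfalls: (41423−17000)/41423 = 0.5896; (41423−18000)/41423 = 0.5655; (41423−32000)/41423 = 0.2275; (41423−35000)/41423 = 0.1551.
Raised to α = 2.5: 0.26693; 0.24044; 0.02468; 0.00947.
Sum = 0.541514; FGT(2.5) = 0.541514 / 11 = 0.049.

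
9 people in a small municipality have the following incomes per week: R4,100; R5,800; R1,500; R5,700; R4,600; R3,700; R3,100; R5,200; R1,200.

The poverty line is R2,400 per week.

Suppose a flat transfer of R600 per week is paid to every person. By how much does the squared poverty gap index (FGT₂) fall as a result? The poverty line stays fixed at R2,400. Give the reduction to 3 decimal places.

Before: below the line — R1,200, R1,500; squared poverty gap index (FGT₂) = 0.04340.
After the R600 transfer: below the line — R1,800, R2,100; squared poverty gap index (FGT₂) = 0.00868.
Reduction = 0.04340 − 0.00868 = 0.035.

0.035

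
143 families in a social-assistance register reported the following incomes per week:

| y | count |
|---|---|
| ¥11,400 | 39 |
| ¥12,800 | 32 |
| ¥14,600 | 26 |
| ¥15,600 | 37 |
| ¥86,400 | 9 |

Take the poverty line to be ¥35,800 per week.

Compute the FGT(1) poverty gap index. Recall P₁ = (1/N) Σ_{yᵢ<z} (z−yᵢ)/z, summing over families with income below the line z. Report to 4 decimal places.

0.5833

Poor units: 39×¥11,400, 32×¥12,800, 26×¥14,600, 37×¥15,600 (q = 134 of N = 143).
Normalized shortfalls: (35800−11400)/35800 = 0.6816 (×39); (35800−12800)/35800 = 0.6425 (×32); (35800−14600)/35800 = 0.5922 (×26); (35800−15600)/35800 = 0.5642 (×37).
Sum of shortfalls = 83.413408; P₁ averages over all N: 83.413408 / 143 = 0.5833.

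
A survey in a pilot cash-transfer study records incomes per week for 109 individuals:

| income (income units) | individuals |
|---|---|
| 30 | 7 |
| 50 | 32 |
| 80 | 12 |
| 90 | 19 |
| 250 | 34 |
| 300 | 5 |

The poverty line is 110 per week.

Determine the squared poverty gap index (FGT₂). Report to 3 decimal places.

0.135

Incomes under z: 7×30, 32×50, 12×80, 19×90 (q = 70 of N = 109).
Normalized shortfalls: (110−30)/110 = 0.7273 (×7); (110−50)/110 = 0.5455 (×32); (110−80)/110 = 0.2727 (×12); (110−90)/110 = 0.1818 (×19).
Squared: 0.5289 (×7); 0.2975 (×32); 0.0744 (×12); 0.0331 (×19).
Sum = 14.743802; P₂ = 14.743802 / 109 = 0.135.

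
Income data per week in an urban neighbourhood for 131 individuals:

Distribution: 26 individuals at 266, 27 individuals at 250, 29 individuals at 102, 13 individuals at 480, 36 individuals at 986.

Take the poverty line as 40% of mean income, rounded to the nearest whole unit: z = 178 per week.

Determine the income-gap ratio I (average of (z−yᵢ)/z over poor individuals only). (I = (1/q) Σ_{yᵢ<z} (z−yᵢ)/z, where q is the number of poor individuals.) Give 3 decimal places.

Below z: 29×102 (q = 29 of N = 131).
Relative gaps: 0.4270 (×29); sum = 12.382022.
The income-gap ratio divides by q (the poor only): 12.382022 / 29 = 0.427.

0.427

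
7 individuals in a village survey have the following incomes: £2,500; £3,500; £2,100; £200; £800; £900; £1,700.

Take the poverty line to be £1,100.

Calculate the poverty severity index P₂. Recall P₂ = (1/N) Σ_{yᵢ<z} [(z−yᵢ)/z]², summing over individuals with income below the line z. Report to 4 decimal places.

Below the line: £200, £800, £900 (q = 3 of N = 7).
Relative gaps: (1100−200)/1100 = 0.8182; (1100−800)/1100 = 0.2727; (1100−900)/1100 = 0.1818.
Squared: 0.6694; 0.0744; 0.0331.
Sum = 0.776860; P₂ = 0.776860 / 7 = 0.1110.

0.1110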